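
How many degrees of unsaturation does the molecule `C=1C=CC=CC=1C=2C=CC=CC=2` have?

Molecular formula from the SMILES: C12H10.
DoU = (2C + 2 + N − H − X)/2 = (2·12 + 2 + 0 − 10 − 0)/2 = 16/2 = 8.
(Structurally: 2 ring(s) + 6 π bond(s) = 8.)

8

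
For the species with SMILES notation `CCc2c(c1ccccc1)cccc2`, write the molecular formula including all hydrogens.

C14H14

Heavy atoms from the SMILES: 14 C.
Implicit hydrogens by atom environment:
  9 × C (aromatic): 1 H each → 9
  3 × C (aromatic): no H
  1 × C: 3 H
  1 × C: 2 H
  Total hydrogens = 14.
Molecular formula: C14H14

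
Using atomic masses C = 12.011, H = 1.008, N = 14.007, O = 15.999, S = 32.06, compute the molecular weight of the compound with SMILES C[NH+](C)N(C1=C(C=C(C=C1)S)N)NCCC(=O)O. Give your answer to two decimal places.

271.36

Molecular formula: C11H19N4O2S+.
M = 11×12.011 + 19×1.008 + 4×14.007 + 2×15.999 + 1×32.06 = 271.36 g/mol.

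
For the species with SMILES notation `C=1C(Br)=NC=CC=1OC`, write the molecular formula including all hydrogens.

Heavy atoms from the SMILES: 1 Br, 6 C, 1 N, 1 O.
Implicit hydrogens by atom environment:
  3 × C (aromatic): 1 H each → 3
  2 × C (aromatic): no H
  1 × Br: no H
  1 × C: 3 H
  1 × N (aromatic): no H
  1 × O: no H
  Total hydrogens = 6.
Molecular formula: C6H6BrNO

C6H6BrNO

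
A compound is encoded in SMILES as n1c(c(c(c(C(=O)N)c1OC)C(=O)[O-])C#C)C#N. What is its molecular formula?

C11H6N3O4-

Heavy atoms from the SMILES: 11 C, 3 N, 4 O.
Implicit hydrogens by atom environment:
  5 × C (aromatic): no H
  4 × C: no H
  3 × O: no H
  1 × C: 3 H
  1 × C: 1 H
  1 × N: 2 H
  1 × N (aromatic): no H
  1 × N: no H
  1 × O (charge -1): no H
  Total hydrogens = 6.
Net charge -1.
Molecular formula: C11H6N3O4-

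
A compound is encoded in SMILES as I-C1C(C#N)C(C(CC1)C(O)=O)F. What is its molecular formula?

C8H9FINO2

Heavy atoms from the SMILES: 8 C, 1 F, 1 I, 1 N, 2 O.
Implicit hydrogens by atom environment:
  4 × C: 1 H each → 4
  2 × C: 2 H each → 4
  2 × C: no H
  1 × F: no H
  1 × I: no H
  1 × N: no H
  1 × O: 1 H
  1 × O: no H
  Total hydrogens = 9.
Molecular formula: C8H9FINO2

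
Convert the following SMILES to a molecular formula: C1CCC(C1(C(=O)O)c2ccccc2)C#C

Heavy atoms from the SMILES: 14 C, 2 O.
Implicit hydrogens by atom environment:
  5 × C (aromatic): 1 H each → 5
  3 × C: 2 H each → 6
  3 × C: no H
  2 × C: 1 H each → 2
  1 × C (aromatic): no H
  1 × O: 1 H
  1 × O: no H
  Total hydrogens = 14.
Molecular formula: C14H14O2

C14H14O2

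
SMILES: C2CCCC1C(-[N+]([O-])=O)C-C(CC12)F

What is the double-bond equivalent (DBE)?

3

Molecular formula from the SMILES: C10H16FNO2.
DoU = (2C + 2 + N − H − X)/2 = (2·10 + 2 + 1 − 16 − 1)/2 = 6/2 = 3.
(Structurally: 2 ring(s) + 1 π bond(s) = 3.)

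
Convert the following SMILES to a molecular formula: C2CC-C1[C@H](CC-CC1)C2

Heavy atoms from the SMILES: 10 C.
Implicit hydrogens by atom environment:
  8 × C: 2 H each → 16
  2 × C: 1 H each → 2
  Total hydrogens = 18.
Molecular formula: C10H18

C10H18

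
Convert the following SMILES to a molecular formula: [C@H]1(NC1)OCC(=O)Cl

C4H6ClNO2

Heavy atoms from the SMILES: 4 C, 1 Cl, 1 N, 2 O.
Implicit hydrogens by atom environment:
  2 × C: 2 H each → 4
  2 × O: no H
  1 × C: 1 H
  1 × C: no H
  1 × Cl: no H
  1 × N: 1 H
  Total hydrogens = 6.
Molecular formula: C4H6ClNO2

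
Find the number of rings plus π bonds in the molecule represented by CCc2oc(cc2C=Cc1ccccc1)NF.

Molecular formula from the SMILES: C14H14FNO.
DoU = (2C + 2 + N − H − X)/2 = (2·14 + 2 + 1 − 14 − 1)/2 = 16/2 = 8.
(Structurally: 2 ring(s) + 6 π bond(s) = 8.)

8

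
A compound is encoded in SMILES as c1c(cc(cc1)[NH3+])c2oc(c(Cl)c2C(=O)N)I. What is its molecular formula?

Heavy atoms from the SMILES: 11 C, 1 Cl, 1 I, 2 N, 2 O.
Implicit hydrogens by atom environment:
  6 × C (aromatic): no H
  4 × C (aromatic): 1 H each → 4
  1 × C: no H
  1 × Cl: no H
  1 × I: no H
  1 × N (charge +1): 3 H
  1 × N: 2 H
  1 × O (aromatic): no H
  1 × O: no H
  Total hydrogens = 9.
Net charge +1.
Molecular formula: C11H9ClIN2O2+

C11H9ClIN2O2+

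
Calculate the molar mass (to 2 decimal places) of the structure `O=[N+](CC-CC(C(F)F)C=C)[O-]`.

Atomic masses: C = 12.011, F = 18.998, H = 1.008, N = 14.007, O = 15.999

179.17

Molecular formula: C7H11F2NO2.
M = 7×12.011 + 2×18.998 + 11×1.008 + 1×14.007 + 2×15.999 = 179.17 g/mol.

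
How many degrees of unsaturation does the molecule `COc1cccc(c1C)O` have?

4

Molecular formula from the SMILES: C8H10O2.
DoU = (2C + 2 + N − H − X)/2 = (2·8 + 2 + 0 − 10 − 0)/2 = 8/2 = 4.
(Structurally: 1 ring(s) + 3 π bond(s) = 4.)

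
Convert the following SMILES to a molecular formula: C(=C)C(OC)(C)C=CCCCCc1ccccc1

Heavy atoms from the SMILES: 17 C, 1 O.
Implicit hydrogens by atom environment:
  5 × C: 2 H each → 10
  5 × C (aromatic): 1 H each → 5
  3 × C: 1 H each → 3
  2 × C: 3 H each → 6
  1 × C: no H
  1 × C (aromatic): no H
  1 × O: no H
  Total hydrogens = 24.
Molecular formula: C17H24O

C17H24O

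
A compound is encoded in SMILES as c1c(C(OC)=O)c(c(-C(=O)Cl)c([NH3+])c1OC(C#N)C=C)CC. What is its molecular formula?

Heavy atoms from the SMILES: 15 C, 1 Cl, 2 N, 4 O.
Implicit hydrogens by atom environment:
  5 × C (aromatic): no H
  4 × O: no H
  3 × C: no H
  2 × C: 3 H each → 6
  2 × C: 2 H each → 4
  2 × C: 1 H each → 2
  1 × C (aromatic): 1 H
  1 × Cl: no H
  1 × N (charge +1): 3 H
  1 × N: no H
  Total hydrogens = 16.
Net charge +1.
Molecular formula: C15H16ClN2O4+

C15H16ClN2O4+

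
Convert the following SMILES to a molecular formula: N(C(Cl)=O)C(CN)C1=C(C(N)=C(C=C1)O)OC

Heavy atoms from the SMILES: 10 C, 1 Cl, 3 N, 3 O.
Implicit hydrogens by atom environment:
  4 × C (aromatic): no H
  2 × C (aromatic): 1 H each → 2
  2 × N: 2 H each → 4
  2 × O: no H
  1 × C: 3 H
  1 × C: 2 H
  1 × C: 1 H
  1 × C: no H
  1 × Cl: no H
  1 × N: 1 H
  1 × O: 1 H
  Total hydrogens = 14.
Molecular formula: C10H14ClN3O3

C10H14ClN3O3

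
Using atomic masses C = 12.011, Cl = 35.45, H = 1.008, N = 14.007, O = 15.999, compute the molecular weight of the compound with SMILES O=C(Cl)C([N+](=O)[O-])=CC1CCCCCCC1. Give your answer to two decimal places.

Molecular formula: C11H16ClNO3.
M = 11×12.011 + 1×35.45 + 16×1.008 + 1×14.007 + 3×15.999 = 245.70 g/mol.

245.70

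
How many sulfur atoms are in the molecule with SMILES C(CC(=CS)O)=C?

1

The symbol for sulfur appears 1 time in the SMILES.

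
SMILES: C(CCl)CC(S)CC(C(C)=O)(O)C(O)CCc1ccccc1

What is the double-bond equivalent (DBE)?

Molecular formula from the SMILES: C17H25ClO3S.
DoU = (2C + 2 + N − H − X)/2 = (2·17 + 2 + 0 − 25 − 1)/2 = 10/2 = 5.
(Structurally: 1 ring(s) + 4 π bond(s) = 5.)

5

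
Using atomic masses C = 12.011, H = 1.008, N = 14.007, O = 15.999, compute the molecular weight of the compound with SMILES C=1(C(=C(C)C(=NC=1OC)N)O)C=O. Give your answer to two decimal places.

182.18

Molecular formula: C8H10N2O3.
M = 8×12.011 + 10×1.008 + 2×14.007 + 3×15.999 = 182.18 g/mol.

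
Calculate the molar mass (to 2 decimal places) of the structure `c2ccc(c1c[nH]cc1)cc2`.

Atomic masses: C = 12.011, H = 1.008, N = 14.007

Molecular formula: C10H9N.
M = 10×12.011 + 9×1.008 + 1×14.007 = 143.19 g/mol.

143.19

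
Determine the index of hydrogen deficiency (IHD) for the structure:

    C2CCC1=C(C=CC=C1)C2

Molecular formula from the SMILES: C10H12.
DoU = (2C + 2 + N − H − X)/2 = (2·10 + 2 + 0 − 12 − 0)/2 = 10/2 = 5.
(Structurally: 2 ring(s) + 3 π bond(s) = 5.)

5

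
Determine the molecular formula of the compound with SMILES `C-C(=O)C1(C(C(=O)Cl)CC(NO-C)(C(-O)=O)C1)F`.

C10H13ClFNO5

Heavy atoms from the SMILES: 10 C, 1 Cl, 1 F, 1 N, 5 O.
Implicit hydrogens by atom environment:
  5 × C: no H
  4 × O: no H
  2 × C: 3 H each → 6
  2 × C: 2 H each → 4
  1 × C: 1 H
  1 × Cl: no H
  1 × F: no H
  1 × N: 1 H
  1 × O: 1 H
  Total hydrogens = 13.
Molecular formula: C10H13ClFNO5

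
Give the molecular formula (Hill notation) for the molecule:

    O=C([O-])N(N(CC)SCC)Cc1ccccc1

Heavy atoms from the SMILES: 12 C, 2 N, 2 O, 1 S.
Implicit hydrogens by atom environment:
  5 × C (aromatic): 1 H each → 5
  3 × C: 2 H each → 6
  2 × C: 3 H each → 6
  2 × N: no H
  1 × C (aromatic): no H
  1 × C: no H
  1 × O: no H
  1 × O (charge -1): no H
  1 × S: no H
  Total hydrogens = 17.
Net charge -1.
Molecular formula: C12H17N2O2S-

C12H17N2O2S-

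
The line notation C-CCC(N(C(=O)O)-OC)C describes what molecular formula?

Heavy atoms from the SMILES: 7 C, 1 N, 3 O.
Implicit hydrogens by atom environment:
  3 × C: 3 H each → 9
  2 × C: 2 H each → 4
  2 × O: no H
  1 × C: 1 H
  1 × C: no H
  1 × N: no H
  1 × O: 1 H
  Total hydrogens = 15.
Molecular formula: C7H15NO3

C7H15NO3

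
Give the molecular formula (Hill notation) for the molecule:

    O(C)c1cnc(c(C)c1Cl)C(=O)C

Heavy atoms from the SMILES: 9 C, 1 Cl, 1 N, 2 O.
Implicit hydrogens by atom environment:
  4 × C (aromatic): no H
  3 × C: 3 H each → 9
  2 × O: no H
  1 × C (aromatic): 1 H
  1 × C: no H
  1 × Cl: no H
  1 × N (aromatic): no H
  Total hydrogens = 10.
Molecular formula: C9H10ClNO2

C9H10ClNO2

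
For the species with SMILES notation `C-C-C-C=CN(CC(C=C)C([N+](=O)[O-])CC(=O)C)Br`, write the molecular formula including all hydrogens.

C13H21BrN2O3

Heavy atoms from the SMILES: 1 Br, 13 C, 2 N, 3 O.
Implicit hydrogens by atom environment:
  5 × C: 2 H each → 10
  5 × C: 1 H each → 5
  2 × C: 3 H each → 6
  2 × O: no H
  1 × Br: no H
  1 × C: no H
  1 × N: no H
  1 × N (charge +1): no H
  1 × O (charge -1): no H
  Total hydrogens = 21.
Molecular formula: C13H21BrN2O3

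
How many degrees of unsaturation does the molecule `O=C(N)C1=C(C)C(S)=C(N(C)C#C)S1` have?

6

Molecular formula from the SMILES: C9H10N2OS2.
DoU = (2C + 2 + N − H − X)/2 = (2·9 + 2 + 2 − 10 − 0)/2 = 12/2 = 6.
(Structurally: 1 ring(s) + 5 π bond(s) = 6.)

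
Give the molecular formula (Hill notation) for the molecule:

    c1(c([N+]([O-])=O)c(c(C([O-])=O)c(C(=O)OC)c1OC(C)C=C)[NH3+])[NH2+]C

C14H18N3O7+

Heavy atoms from the SMILES: 14 C, 3 N, 7 O.
Implicit hydrogens by atom environment:
  6 × C (aromatic): no H
  5 × O: no H
  3 × C: 3 H each → 9
  2 × C: 1 H each → 2
  2 × C: no H
  2 × O (charge -1): no H
  1 × C: 2 H
  1 × N (charge +1): 3 H
  1 × N (charge +1): 2 H
  1 × N (charge +1): no H
  Total hydrogens = 18.
Net charge +1.
Molecular formula: C14H18N3O7+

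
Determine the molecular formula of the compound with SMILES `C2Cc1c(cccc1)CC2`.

Heavy atoms from the SMILES: 10 C.
Implicit hydrogens by atom environment:
  4 × C: 2 H each → 8
  4 × C (aromatic): 1 H each → 4
  2 × C (aromatic): no H
  Total hydrogens = 12.
Molecular formula: C10H12

C10H12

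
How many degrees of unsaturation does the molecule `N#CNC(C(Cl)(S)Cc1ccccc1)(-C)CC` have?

6

Molecular formula from the SMILES: C13H17ClN2S.
DoU = (2C + 2 + N − H − X)/2 = (2·13 + 2 + 2 − 17 − 1)/2 = 12/2 = 6.
(Structurally: 1 ring(s) + 5 π bond(s) = 6.)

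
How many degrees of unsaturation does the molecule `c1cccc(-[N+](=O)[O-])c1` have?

5

Molecular formula from the SMILES: C6H5NO2.
DoU = (2C + 2 + N − H − X)/2 = (2·6 + 2 + 1 − 5 − 0)/2 = 10/2 = 5.
(Structurally: 1 ring(s) + 4 π bond(s) = 5.)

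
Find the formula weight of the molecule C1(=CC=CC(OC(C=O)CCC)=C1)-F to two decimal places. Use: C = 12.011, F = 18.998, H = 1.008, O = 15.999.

196.22

Molecular formula: C11H13FO2.
M = 11×12.011 + 1×18.998 + 13×1.008 + 2×15.999 = 196.22 g/mol.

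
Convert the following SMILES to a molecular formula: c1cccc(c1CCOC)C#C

Heavy atoms from the SMILES: 11 C, 1 O.
Implicit hydrogens by atom environment:
  4 × C (aromatic): 1 H each → 4
  2 × C: 2 H each → 4
  2 × C (aromatic): no H
  1 × C: 3 H
  1 × C: 1 H
  1 × C: no H
  1 × O: no H
  Total hydrogens = 12.
Molecular formula: C11H12O

C11H12O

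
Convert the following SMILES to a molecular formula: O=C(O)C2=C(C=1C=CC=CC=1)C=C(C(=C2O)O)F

Heavy atoms from the SMILES: 13 C, 1 F, 4 O.
Implicit hydrogens by atom environment:
  6 × C (aromatic): 1 H each → 6
  6 × C (aromatic): no H
  3 × O: 1 H each → 3
  1 × C: no H
  1 × F: no H
  1 × O: no H
  Total hydrogens = 9.
Molecular formula: C13H9FO4

C13H9FO4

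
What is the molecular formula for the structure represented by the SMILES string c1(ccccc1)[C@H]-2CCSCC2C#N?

Heavy atoms from the SMILES: 12 C, 1 N, 1 S.
Implicit hydrogens by atom environment:
  5 × C (aromatic): 1 H each → 5
  3 × C: 2 H each → 6
  2 × C: 1 H each → 2
  1 × C (aromatic): no H
  1 × C: no H
  1 × N: no H
  1 × S: no H
  Total hydrogens = 13.
Molecular formula: C12H13NS

C12H13NS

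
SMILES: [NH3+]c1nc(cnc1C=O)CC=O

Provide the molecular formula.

C7H8N3O2+

Heavy atoms from the SMILES: 7 C, 3 N, 2 O.
Implicit hydrogens by atom environment:
  3 × C (aromatic): no H
  2 × C: 1 H each → 2
  2 × N (aromatic): no H
  2 × O: no H
  1 × C: 2 H
  1 × C (aromatic): 1 H
  1 × N (charge +1): 3 H
  Total hydrogens = 8.
Net charge +1.
Molecular formula: C7H8N3O2+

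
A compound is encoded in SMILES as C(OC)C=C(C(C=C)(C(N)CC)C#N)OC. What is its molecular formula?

Heavy atoms from the SMILES: 12 C, 2 N, 2 O.
Implicit hydrogens by atom environment:
  3 × C: 3 H each → 9
  3 × C: 2 H each → 6
  3 × C: 1 H each → 3
  3 × C: no H
  2 × O: no H
  1 × N: 2 H
  1 × N: no H
  Total hydrogens = 20.
Molecular formula: C12H20N2O2

C12H20N2O2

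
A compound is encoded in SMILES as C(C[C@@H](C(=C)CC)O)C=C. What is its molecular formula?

Heavy atoms from the SMILES: 9 C, 1 O.
Implicit hydrogens by atom environment:
  5 × C: 2 H each → 10
  2 × C: 1 H each → 2
  1 × C: 3 H
  1 × C: no H
  1 × O: 1 H
  Total hydrogens = 16.
Molecular formula: C9H16O

C9H16O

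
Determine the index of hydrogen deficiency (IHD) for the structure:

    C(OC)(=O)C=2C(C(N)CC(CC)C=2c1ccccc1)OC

Molecular formula from the SMILES: C17H23NO3.
DoU = (2C + 2 + N − H − X)/2 = (2·17 + 2 + 1 − 23 − 0)/2 = 14/2 = 7.
(Structurally: 2 ring(s) + 5 π bond(s) = 7.)

7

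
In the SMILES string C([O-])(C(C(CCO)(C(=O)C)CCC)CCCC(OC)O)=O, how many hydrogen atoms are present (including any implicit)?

Hydrogens are implicit in SMILES; fill each atom to its normal valence:
  7 × C: 2 H each → 14
  3 × C: 3 H each → 9
  3 × C: no H
  3 × O: no H
  2 × C: 1 H each → 2
  2 × O: 1 H each → 2
  1 × O (charge -1): no H
  Total hydrogens = 27.

27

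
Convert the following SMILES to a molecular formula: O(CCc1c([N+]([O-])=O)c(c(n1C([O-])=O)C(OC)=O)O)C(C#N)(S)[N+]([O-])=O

Heavy atoms from the SMILES: 11 C, 4 N, 10 O, 1 S.
Implicit hydrogens by atom environment:
  6 × O: no H
  4 × C (aromatic): no H
  4 × C: no H
  3 × O (charge -1): no H
  2 × C: 2 H each → 4
  2 × N (charge +1): no H
  1 × C: 3 H
  1 × N (aromatic): no H
  1 × N: no H
  1 × O: 1 H
  1 × S: 1 H
  Total hydrogens = 9.
Net charge -1.
Molecular formula: C11H9N4O10S-

C11H9N4O10S-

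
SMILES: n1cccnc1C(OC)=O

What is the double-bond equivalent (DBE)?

Molecular formula from the SMILES: C6H6N2O2.
DoU = (2C + 2 + N − H − X)/2 = (2·6 + 2 + 2 − 6 − 0)/2 = 10/2 = 5.
(Structurally: 1 ring(s) + 4 π bond(s) = 5.)

5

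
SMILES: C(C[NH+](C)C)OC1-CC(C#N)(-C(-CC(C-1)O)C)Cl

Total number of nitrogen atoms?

2

The symbol for nitrogen appears 2 times in the SMILES.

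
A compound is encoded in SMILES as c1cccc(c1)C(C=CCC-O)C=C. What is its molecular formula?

C13H16O

Heavy atoms from the SMILES: 13 C, 1 O.
Implicit hydrogens by atom environment:
  5 × C (aromatic): 1 H each → 5
  4 × C: 1 H each → 4
  3 × C: 2 H each → 6
  1 × C (aromatic): no H
  1 × O: 1 H
  Total hydrogens = 16.
Molecular formula: C13H16O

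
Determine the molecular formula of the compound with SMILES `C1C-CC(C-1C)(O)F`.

C6H11FO

Heavy atoms from the SMILES: 6 C, 1 F, 1 O.
Implicit hydrogens by atom environment:
  3 × C: 2 H each → 6
  1 × C: 3 H
  1 × C: 1 H
  1 × C: no H
  1 × F: no H
  1 × O: 1 H
  Total hydrogens = 11.
Molecular formula: C6H11FO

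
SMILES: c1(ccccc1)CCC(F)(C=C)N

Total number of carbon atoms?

The symbol for carbon appears 11 times in the SMILES. Lowercase c denotes aromatic carbon and counts toward C.

11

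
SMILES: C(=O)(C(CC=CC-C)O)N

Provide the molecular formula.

Heavy atoms from the SMILES: 7 C, 1 N, 2 O.
Implicit hydrogens by atom environment:
  3 × C: 1 H each → 3
  2 × C: 2 H each → 4
  1 × C: 3 H
  1 × C: no H
  1 × N: 2 H
  1 × O: 1 H
  1 × O: no H
  Total hydrogens = 13.
Molecular formula: C7H13NO2

C7H13NO2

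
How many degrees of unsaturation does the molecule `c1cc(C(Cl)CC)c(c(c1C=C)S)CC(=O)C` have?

Molecular formula from the SMILES: C14H17ClOS.
DoU = (2C + 2 + N − H − X)/2 = (2·14 + 2 + 0 − 17 − 1)/2 = 12/2 = 6.
(Structurally: 1 ring(s) + 5 π bond(s) = 6.)

6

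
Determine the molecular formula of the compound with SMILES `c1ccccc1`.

C6H6

Heavy atoms from the SMILES: 6 C.
Implicit hydrogens by atom environment:
  6 × C (aromatic): 1 H each → 6
  Total hydrogens = 6.
Molecular formula: C6H6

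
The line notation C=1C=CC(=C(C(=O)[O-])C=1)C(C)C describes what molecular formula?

Heavy atoms from the SMILES: 10 C, 2 O.
Implicit hydrogens by atom environment:
  4 × C (aromatic): 1 H each → 4
  2 × C: 3 H each → 6
  2 × C (aromatic): no H
  1 × C: 1 H
  1 × C: no H
  1 × O: no H
  1 × O (charge -1): no H
  Total hydrogens = 11.
Net charge -1.
Molecular formula: C10H11O2-

C10H11O2-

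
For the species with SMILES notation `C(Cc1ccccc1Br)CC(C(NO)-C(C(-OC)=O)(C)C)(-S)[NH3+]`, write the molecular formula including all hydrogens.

Heavy atoms from the SMILES: 1 Br, 16 C, 2 N, 3 O, 1 S.
Implicit hydrogens by atom environment:
  4 × C (aromatic): 1 H each → 4
  3 × C: 3 H each → 9
  3 × C: 2 H each → 6
  3 × C: no H
  2 × C (aromatic): no H
  2 × O: no H
  1 × Br: no H
  1 × C: 1 H
  1 × N (charge +1): 3 H
  1 × N: 1 H
  1 × O: 1 H
  1 × S: 1 H
  Total hydrogens = 26.
Net charge +1.
Molecular formula: C16H26BrN2O3S+

C16H26BrN2O3S+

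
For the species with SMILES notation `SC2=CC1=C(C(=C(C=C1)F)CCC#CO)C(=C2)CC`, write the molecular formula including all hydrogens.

C16H15FOS

Heavy atoms from the SMILES: 16 C, 1 F, 1 O, 1 S.
Implicit hydrogens by atom environment:
  6 × C (aromatic): no H
  4 × C (aromatic): 1 H each → 4
  3 × C: 2 H each → 6
  2 × C: no H
  1 × C: 3 H
  1 × F: no H
  1 × O: 1 H
  1 × S: 1 H
  Total hydrogens = 15.
Molecular formula: C16H15FOS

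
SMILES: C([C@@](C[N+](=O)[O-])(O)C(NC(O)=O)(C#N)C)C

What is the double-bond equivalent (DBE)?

4

Molecular formula from the SMILES: C8H13N3O5.
DoU = (2C + 2 + N − H − X)/2 = (2·8 + 2 + 3 − 13 − 0)/2 = 8/2 = 4.
(Structurally: 0 ring(s) + 4 π bond(s) = 4.)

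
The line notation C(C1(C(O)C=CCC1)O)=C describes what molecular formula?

Heavy atoms from the SMILES: 8 C, 2 O.
Implicit hydrogens by atom environment:
  4 × C: 1 H each → 4
  3 × C: 2 H each → 6
  2 × O: 1 H each → 2
  1 × C: no H
  Total hydrogens = 12.
Molecular formula: C8H12O2

C8H12O2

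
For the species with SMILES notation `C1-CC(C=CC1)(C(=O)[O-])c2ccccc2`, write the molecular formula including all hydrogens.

Heavy atoms from the SMILES: 13 C, 2 O.
Implicit hydrogens by atom environment:
  5 × C (aromatic): 1 H each → 5
  3 × C: 2 H each → 6
  2 × C: 1 H each → 2
  2 × C: no H
  1 × C (aromatic): no H
  1 × O: no H
  1 × O (charge -1): no H
  Total hydrogens = 13.
Net charge -1.
Molecular formula: C13H13O2-

C13H13O2-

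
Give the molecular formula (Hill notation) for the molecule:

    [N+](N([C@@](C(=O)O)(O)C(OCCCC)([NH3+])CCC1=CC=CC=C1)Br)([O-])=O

C15H23BrN3O6+

Heavy atoms from the SMILES: 1 Br, 15 C, 3 N, 6 O.
Implicit hydrogens by atom environment:
  5 × C: 2 H each → 10
  5 × C (aromatic): 1 H each → 5
  3 × C: no H
  3 × O: no H
  2 × O: 1 H each → 2
  1 × Br: no H
  1 × C: 3 H
  1 × C (aromatic): no H
  1 × N (charge +1): 3 H
  1 × N: no H
  1 × N (charge +1): no H
  1 × O (charge -1): no H
  Total hydrogens = 23.
Net charge +1.
Molecular formula: C15H23BrN3O6+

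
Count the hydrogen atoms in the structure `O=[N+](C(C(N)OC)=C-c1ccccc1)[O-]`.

12

Hydrogens are implicit in SMILES; fill each atom to its normal valence:
  5 × C (aromatic): 1 H each → 5
  2 × C: 1 H each → 2
  2 × O: no H
  1 × C: 3 H
  1 × C: no H
  1 × C (aromatic): no H
  1 × N: 2 H
  1 × N (charge +1): no H
  1 × O (charge -1): no H
  Total hydrogens = 12.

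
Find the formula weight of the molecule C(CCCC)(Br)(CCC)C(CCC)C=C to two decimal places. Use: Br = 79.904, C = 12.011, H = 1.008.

275.27

Molecular formula: C14H27Br.
M = 1×79.904 + 14×12.011 + 27×1.008 = 275.27 g/mol.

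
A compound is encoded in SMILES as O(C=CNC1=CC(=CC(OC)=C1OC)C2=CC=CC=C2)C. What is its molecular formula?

Heavy atoms from the SMILES: 17 C, 1 N, 3 O.
Implicit hydrogens by atom environment:
  7 × C (aromatic): 1 H each → 7
  5 × C (aromatic): no H
  3 × C: 3 H each → 9
  3 × O: no H
  2 × C: 1 H each → 2
  1 × N: 1 H
  Total hydrogens = 19.
Molecular formula: C17H19NO3

C17H19NO3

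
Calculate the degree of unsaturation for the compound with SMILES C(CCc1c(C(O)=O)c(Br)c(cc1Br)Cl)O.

Molecular formula from the SMILES: C10H9Br2ClO3.
DoU = (2C + 2 + N − H − X)/2 = (2·10 + 2 + 0 − 9 − 3)/2 = 10/2 = 5.
(Structurally: 1 ring(s) + 4 π bond(s) = 5.)

5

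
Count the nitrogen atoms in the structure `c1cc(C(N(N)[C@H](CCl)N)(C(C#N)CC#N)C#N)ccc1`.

6

The symbol for nitrogen appears 6 times in the SMILES.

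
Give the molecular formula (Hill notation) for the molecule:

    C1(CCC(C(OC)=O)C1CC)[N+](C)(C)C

Heavy atoms from the SMILES: 12 C, 1 N, 2 O.
Implicit hydrogens by atom environment:
  5 × C: 3 H each → 15
  3 × C: 2 H each → 6
  3 × C: 1 H each → 3
  2 × O: no H
  1 × C: no H
  1 × N (charge +1): no H
  Total hydrogens = 24.
Net charge +1.
Molecular formula: C12H24NO2+

C12H24NO2+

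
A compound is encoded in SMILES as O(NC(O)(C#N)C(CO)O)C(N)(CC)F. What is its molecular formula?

C7H14FN3O4

Heavy atoms from the SMILES: 7 C, 1 F, 3 N, 4 O.
Implicit hydrogens by atom environment:
  3 × C: no H
  3 × O: 1 H each → 3
  2 × C: 2 H each → 4
  1 × C: 3 H
  1 × C: 1 H
  1 × F: no H
  1 × N: 2 H
  1 × N: 1 H
  1 × N: no H
  1 × O: no H
  Total hydrogens = 14.
Molecular formula: C7H14FN3O4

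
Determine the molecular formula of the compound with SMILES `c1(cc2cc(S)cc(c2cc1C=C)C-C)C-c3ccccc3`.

Heavy atoms from the SMILES: 21 C, 1 S.
Implicit hydrogens by atom environment:
  9 × C (aromatic): 1 H each → 9
  7 × C (aromatic): no H
  3 × C: 2 H each → 6
  1 × C: 3 H
  1 × C: 1 H
  1 × S: 1 H
  Total hydrogens = 20.
Molecular formula: C21H20S

C21H20S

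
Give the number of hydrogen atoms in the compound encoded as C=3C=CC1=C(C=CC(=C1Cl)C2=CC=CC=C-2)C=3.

Hydrogens are implicit in SMILES; fill each atom to its normal valence:
  11 × C (aromatic): 1 H each → 11
  5 × C (aromatic): no H
  1 × Cl: no H
  Total hydrogens = 11.

11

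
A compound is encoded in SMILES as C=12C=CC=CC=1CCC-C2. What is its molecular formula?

Heavy atoms from the SMILES: 10 C.
Implicit hydrogens by atom environment:
  4 × C: 2 H each → 8
  4 × C (aromatic): 1 H each → 4
  2 × C (aromatic): no H
  Total hydrogens = 12.
Molecular formula: C10H12

C10H12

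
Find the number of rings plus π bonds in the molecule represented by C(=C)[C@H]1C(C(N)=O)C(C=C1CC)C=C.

5

Molecular formula from the SMILES: C12H17NO.
DoU = (2C + 2 + N − H − X)/2 = (2·12 + 2 + 1 − 17 − 0)/2 = 10/2 = 5.
(Structurally: 1 ring(s) + 4 π bond(s) = 5.)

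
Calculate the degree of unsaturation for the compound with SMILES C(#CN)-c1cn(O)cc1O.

5

Molecular formula from the SMILES: C6H6N2O2.
DoU = (2C + 2 + N − H − X)/2 = (2·6 + 2 + 2 − 6 − 0)/2 = 10/2 = 5.
(Structurally: 1 ring(s) + 4 π bond(s) = 5.)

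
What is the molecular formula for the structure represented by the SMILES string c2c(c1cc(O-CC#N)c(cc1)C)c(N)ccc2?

Heavy atoms from the SMILES: 15 C, 2 N, 1 O.
Implicit hydrogens by atom environment:
  7 × C (aromatic): 1 H each → 7
  5 × C (aromatic): no H
  1 × C: 3 H
  1 × C: 2 H
  1 × C: no H
  1 × N: 2 H
  1 × N: no H
  1 × O: no H
  Total hydrogens = 14.
Molecular formula: C15H14N2O

C15H14N2O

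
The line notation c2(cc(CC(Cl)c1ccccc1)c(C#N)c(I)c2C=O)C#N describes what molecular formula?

Heavy atoms from the SMILES: 17 C, 1 Cl, 1 I, 2 N, 1 O.
Implicit hydrogens by atom environment:
  6 × C (aromatic): 1 H each → 6
  6 × C (aromatic): no H
  2 × C: 1 H each → 2
  2 × C: no H
  2 × N: no H
  1 × C: 2 H
  1 × Cl: no H
  1 × I: no H
  1 × O: no H
  Total hydrogens = 10.
Molecular formula: C17H10ClIN2O

C17H10ClIN2O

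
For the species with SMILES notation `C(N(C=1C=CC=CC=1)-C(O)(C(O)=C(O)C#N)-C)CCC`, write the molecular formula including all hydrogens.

C15H20N2O3

Heavy atoms from the SMILES: 15 C, 2 N, 3 O.
Implicit hydrogens by atom environment:
  5 × C (aromatic): 1 H each → 5
  4 × C: no H
  3 × C: 2 H each → 6
  3 × O: 1 H each → 3
  2 × C: 3 H each → 6
  2 × N: no H
  1 × C (aromatic): no H
  Total hydrogens = 20.
Molecular formula: C15H20N2O3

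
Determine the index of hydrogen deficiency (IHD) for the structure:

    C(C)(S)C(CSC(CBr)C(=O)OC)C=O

2

Molecular formula from the SMILES: C9H15BrO3S2.
DoU = (2C + 2 + N − H − X)/2 = (2·9 + 2 + 0 − 15 − 1)/2 = 4/2 = 2.
(Structurally: 0 ring(s) + 2 π bond(s) = 2.)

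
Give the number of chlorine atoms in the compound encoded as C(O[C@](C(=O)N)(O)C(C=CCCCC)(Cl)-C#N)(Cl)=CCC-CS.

The symbol for chlorine appears 2 times in the SMILES.

2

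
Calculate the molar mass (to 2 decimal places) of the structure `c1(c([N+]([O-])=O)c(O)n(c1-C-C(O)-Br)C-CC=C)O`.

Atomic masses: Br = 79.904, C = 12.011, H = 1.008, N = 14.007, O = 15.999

321.13

Molecular formula: C10H13BrN2O5.
M = 1×79.904 + 10×12.011 + 13×1.008 + 2×14.007 + 5×15.999 = 321.13 g/mol.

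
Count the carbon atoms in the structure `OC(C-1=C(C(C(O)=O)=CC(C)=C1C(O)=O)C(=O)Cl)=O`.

11

The symbol for carbon appears 11 times in the SMILES. (Cl is a single chlorine, not C + l.)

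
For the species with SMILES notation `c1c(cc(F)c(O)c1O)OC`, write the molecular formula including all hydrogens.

Heavy atoms from the SMILES: 7 C, 1 F, 3 O.
Implicit hydrogens by atom environment:
  4 × C (aromatic): no H
  2 × C (aromatic): 1 H each → 2
  2 × O: 1 H each → 2
  1 × C: 3 H
  1 × F: no H
  1 × O: no H
  Total hydrogens = 7.
Molecular formula: C7H7FO3

C7H7FO3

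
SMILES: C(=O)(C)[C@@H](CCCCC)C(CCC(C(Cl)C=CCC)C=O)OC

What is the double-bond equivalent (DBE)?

3

Molecular formula from the SMILES: C19H33ClO3.
DoU = (2C + 2 + N − H − X)/2 = (2·19 + 2 + 0 − 33 − 1)/2 = 6/2 = 3.
(Structurally: 0 ring(s) + 3 π bond(s) = 3.)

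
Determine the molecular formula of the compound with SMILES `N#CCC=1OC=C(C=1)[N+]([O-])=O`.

C6H4N2O3

Heavy atoms from the SMILES: 6 C, 2 N, 3 O.
Implicit hydrogens by atom environment:
  2 × C (aromatic): 1 H each → 2
  2 × C (aromatic): no H
  1 × C: 2 H
  1 × C: no H
  1 × N (charge +1): no H
  1 × N: no H
  1 × O (aromatic): no H
  1 × O: no H
  1 × O (charge -1): no H
  Total hydrogens = 4.
Molecular formula: C6H4N2O3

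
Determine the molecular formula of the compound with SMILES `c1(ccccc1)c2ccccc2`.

C12H10

Heavy atoms from the SMILES: 12 C.
Implicit hydrogens by atom environment:
  10 × C (aromatic): 1 H each → 10
  2 × C (aromatic): no H
  Total hydrogens = 10.
Molecular formula: C12H10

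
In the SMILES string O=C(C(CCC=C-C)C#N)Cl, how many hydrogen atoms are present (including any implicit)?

Hydrogens are implicit in SMILES; fill each atom to its normal valence:
  3 × C: 1 H each → 3
  2 × C: 2 H each → 4
  2 × C: no H
  1 × C: 3 H
  1 × Cl: no H
  1 × N: no H
  1 × O: no H
  Total hydrogens = 10.

10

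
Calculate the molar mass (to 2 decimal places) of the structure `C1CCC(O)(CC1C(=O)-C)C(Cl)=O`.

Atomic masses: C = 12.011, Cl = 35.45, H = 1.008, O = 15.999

204.65

Molecular formula: C9H13ClO3.
M = 9×12.011 + 1×35.45 + 13×1.008 + 3×15.999 = 204.65 g/mol.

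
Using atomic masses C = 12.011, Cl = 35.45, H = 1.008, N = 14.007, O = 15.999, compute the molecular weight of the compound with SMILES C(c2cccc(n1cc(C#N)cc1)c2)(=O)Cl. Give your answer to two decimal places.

230.65

Molecular formula: C12H7ClN2O.
M = 12×12.011 + 1×35.45 + 7×1.008 + 2×14.007 + 1×15.999 = 230.65 g/mol.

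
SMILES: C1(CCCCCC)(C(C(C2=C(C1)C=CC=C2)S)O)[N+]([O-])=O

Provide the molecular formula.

Heavy atoms from the SMILES: 16 C, 1 N, 3 O, 1 S.
Implicit hydrogens by atom environment:
  6 × C: 2 H each → 12
  4 × C (aromatic): 1 H each → 4
  2 × C: 1 H each → 2
  2 × C (aromatic): no H
  1 × C: 3 H
  1 × C: no H
  1 × N (charge +1): no H
  1 × O: 1 H
  1 × O: no H
  1 × O (charge -1): no H
  1 × S: 1 H
  Total hydrogens = 23.
Molecular formula: C16H23NO3S

C16H23NO3S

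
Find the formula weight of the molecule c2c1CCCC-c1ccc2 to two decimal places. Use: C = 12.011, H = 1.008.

132.21

Molecular formula: C10H12.
M = 10×12.011 + 12×1.008 = 132.21 g/mol.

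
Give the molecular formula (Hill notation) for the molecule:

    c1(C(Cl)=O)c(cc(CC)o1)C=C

Heavy atoms from the SMILES: 9 C, 1 Cl, 2 O.
Implicit hydrogens by atom environment:
  3 × C (aromatic): no H
  2 × C: 2 H each → 4
  1 × C: 3 H
  1 × C (aromatic): 1 H
  1 × C: 1 H
  1 × C: no H
  1 × Cl: no H
  1 × O (aromatic): no H
  1 × O: no H
  Total hydrogens = 9.
Molecular formula: C9H9ClO2

C9H9ClO2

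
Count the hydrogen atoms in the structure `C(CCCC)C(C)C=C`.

Hydrogens are implicit in SMILES; fill each atom to its normal valence:
  5 × C: 2 H each → 10
  2 × C: 3 H each → 6
  2 × C: 1 H each → 2
  Total hydrogens = 18.

18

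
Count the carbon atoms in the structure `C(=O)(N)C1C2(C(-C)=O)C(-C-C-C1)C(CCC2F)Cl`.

The symbol for carbon appears 13 times in the SMILES. (Cl is a single chlorine, not C + l.)

13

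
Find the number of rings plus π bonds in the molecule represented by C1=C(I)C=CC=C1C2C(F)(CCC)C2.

5

Molecular formula from the SMILES: C12H14FI.
DoU = (2C + 2 + N − H − X)/2 = (2·12 + 2 + 0 − 14 − 2)/2 = 10/2 = 5.
(Structurally: 2 ring(s) + 3 π bond(s) = 5.)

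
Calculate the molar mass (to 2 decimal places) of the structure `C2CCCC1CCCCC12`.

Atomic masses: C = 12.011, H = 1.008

138.25

Molecular formula: C10H18.
M = 10×12.011 + 18×1.008 = 138.25 g/mol.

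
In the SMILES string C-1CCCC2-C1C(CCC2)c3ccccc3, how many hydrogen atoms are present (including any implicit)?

22

Hydrogens are implicit in SMILES; fill each atom to its normal valence:
  7 × C: 2 H each → 14
  5 × C (aromatic): 1 H each → 5
  3 × C: 1 H each → 3
  1 × C (aromatic): no H
  Total hydrogens = 22.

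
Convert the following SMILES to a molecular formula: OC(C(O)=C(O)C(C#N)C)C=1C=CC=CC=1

C12H13NO3

Heavy atoms from the SMILES: 12 C, 1 N, 3 O.
Implicit hydrogens by atom environment:
  5 × C (aromatic): 1 H each → 5
  3 × C: no H
  3 × O: 1 H each → 3
  2 × C: 1 H each → 2
  1 × C: 3 H
  1 × C (aromatic): no H
  1 × N: no H
  Total hydrogens = 13.
Molecular formula: C12H13NO3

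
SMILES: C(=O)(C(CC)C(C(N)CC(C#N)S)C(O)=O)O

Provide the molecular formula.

Heavy atoms from the SMILES: 10 C, 2 N, 4 O, 1 S.
Implicit hydrogens by atom environment:
  4 × C: 1 H each → 4
  3 × C: no H
  2 × C: 2 H each → 4
  2 × O: 1 H each → 2
  2 × O: no H
  1 × C: 3 H
  1 × N: 2 H
  1 × N: no H
  1 × S: 1 H
  Total hydrogens = 16.
Molecular formula: C10H16N2O4S

C10H16N2O4S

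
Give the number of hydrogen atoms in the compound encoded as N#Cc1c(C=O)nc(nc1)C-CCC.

Hydrogens are implicit in SMILES; fill each atom to its normal valence:
  3 × C: 2 H each → 6
  3 × C (aromatic): no H
  2 × N (aromatic): no H
  1 × C: 3 H
  1 × C (aromatic): 1 H
  1 × C: 1 H
  1 × C: no H
  1 × N: no H
  1 × O: no H
  Total hydrogens = 11.

11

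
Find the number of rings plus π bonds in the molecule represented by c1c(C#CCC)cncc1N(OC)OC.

6

Molecular formula from the SMILES: C11H14N2O2.
DoU = (2C + 2 + N − H − X)/2 = (2·11 + 2 + 2 − 14 − 0)/2 = 12/2 = 6.
(Structurally: 1 ring(s) + 5 π bond(s) = 6.)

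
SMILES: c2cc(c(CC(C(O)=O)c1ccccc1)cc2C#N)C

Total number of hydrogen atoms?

15

Hydrogens are implicit in SMILES; fill each atom to its normal valence:
  8 × C (aromatic): 1 H each → 8
  4 × C (aromatic): no H
  2 × C: no H
  1 × C: 3 H
  1 × C: 2 H
  1 × C: 1 H
  1 × N: no H
  1 × O: 1 H
  1 × O: no H
  Total hydrogens = 15.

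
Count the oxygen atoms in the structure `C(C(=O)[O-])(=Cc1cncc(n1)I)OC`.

3

The symbol for oxygen appears 3 times in the SMILES.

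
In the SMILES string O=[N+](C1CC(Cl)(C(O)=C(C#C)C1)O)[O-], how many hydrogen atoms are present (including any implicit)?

Hydrogens are implicit in SMILES; fill each atom to its normal valence:
  4 × C: no H
  2 × C: 2 H each → 4
  2 × C: 1 H each → 2
  2 × O: 1 H each → 2
  1 × Cl: no H
  1 × N (charge +1): no H
  1 × O: no H
  1 × O (charge -1): no H
  Total hydrogens = 8.

8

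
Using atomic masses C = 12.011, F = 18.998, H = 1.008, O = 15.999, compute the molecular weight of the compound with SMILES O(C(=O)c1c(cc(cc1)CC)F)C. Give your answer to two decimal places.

182.19

Molecular formula: C10H11FO2.
M = 10×12.011 + 1×18.998 + 11×1.008 + 2×15.999 = 182.19 g/mol.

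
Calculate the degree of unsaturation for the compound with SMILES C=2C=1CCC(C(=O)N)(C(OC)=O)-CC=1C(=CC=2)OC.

Molecular formula from the SMILES: C14H17NO4.
DoU = (2C + 2 + N − H − X)/2 = (2·14 + 2 + 1 − 17 − 0)/2 = 14/2 = 7.
(Structurally: 2 ring(s) + 5 π bond(s) = 7.)

7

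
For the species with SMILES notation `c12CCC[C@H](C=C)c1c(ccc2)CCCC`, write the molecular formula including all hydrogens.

C16H22

Heavy atoms from the SMILES: 16 C.
Implicit hydrogens by atom environment:
  7 × C: 2 H each → 14
  3 × C (aromatic): 1 H each → 3
  3 × C (aromatic): no H
  2 × C: 1 H each → 2
  1 × C: 3 H
  Total hydrogens = 22.
Molecular formula: C16H22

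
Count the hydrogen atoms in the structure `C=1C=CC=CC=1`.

Hydrogens are implicit in SMILES; fill each atom to its normal valence:
  6 × C (aromatic): 1 H each → 6
  Total hydrogens = 6.

6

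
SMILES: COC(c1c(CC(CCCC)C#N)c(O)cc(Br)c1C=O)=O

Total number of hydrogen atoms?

18

Hydrogens are implicit in SMILES; fill each atom to its normal valence:
  5 × C (aromatic): no H
  4 × C: 2 H each → 8
  3 × O: no H
  2 × C: 3 H each → 6
  2 × C: 1 H each → 2
  2 × C: no H
  1 × Br: no H
  1 × C (aromatic): 1 H
  1 × N: no H
  1 × O: 1 H
  Total hydrogens = 18.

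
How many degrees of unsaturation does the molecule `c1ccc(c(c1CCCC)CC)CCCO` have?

Molecular formula from the SMILES: C15H24O.
DoU = (2C + 2 + N − H − X)/2 = (2·15 + 2 + 0 − 24 − 0)/2 = 8/2 = 4.
(Structurally: 1 ring(s) + 3 π bond(s) = 4.)

4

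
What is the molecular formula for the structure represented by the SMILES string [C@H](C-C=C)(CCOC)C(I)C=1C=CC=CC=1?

Heavy atoms from the SMILES: 14 C, 1 I, 1 O.
Implicit hydrogens by atom environment:
  5 × C (aromatic): 1 H each → 5
  4 × C: 2 H each → 8
  3 × C: 1 H each → 3
  1 × C: 3 H
  1 × C (aromatic): no H
  1 × I: no H
  1 × O: no H
  Total hydrogens = 19.
Molecular formula: C14H19IO

C14H19IO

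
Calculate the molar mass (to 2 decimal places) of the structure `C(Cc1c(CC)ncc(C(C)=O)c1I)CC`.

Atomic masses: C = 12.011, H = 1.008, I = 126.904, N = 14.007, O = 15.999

Molecular formula: C13H18INO.
M = 13×12.011 + 18×1.008 + 1×126.904 + 1×14.007 + 1×15.999 = 331.20 g/mol.

331.20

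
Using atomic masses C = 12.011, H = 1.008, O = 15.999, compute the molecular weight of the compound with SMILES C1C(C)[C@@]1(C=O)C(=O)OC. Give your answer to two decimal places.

142.15

Molecular formula: C7H10O3.
M = 7×12.011 + 10×1.008 + 3×15.999 = 142.15 g/mol.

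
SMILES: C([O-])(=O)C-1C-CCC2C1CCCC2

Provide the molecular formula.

Heavy atoms from the SMILES: 11 C, 2 O.
Implicit hydrogens by atom environment:
  7 × C: 2 H each → 14
  3 × C: 1 H each → 3
  1 × C: no H
  1 × O: no H
  1 × O (charge -1): no H
  Total hydrogens = 17.
Net charge -1.
Molecular formula: C11H17O2-

C11H17O2-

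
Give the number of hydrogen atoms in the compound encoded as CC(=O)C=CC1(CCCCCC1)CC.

22

Hydrogens are implicit in SMILES; fill each atom to its normal valence:
  7 × C: 2 H each → 14
  2 × C: 3 H each → 6
  2 × C: 1 H each → 2
  2 × C: no H
  1 × O: no H
  Total hydrogens = 22.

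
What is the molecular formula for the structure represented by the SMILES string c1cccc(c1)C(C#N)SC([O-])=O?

Heavy atoms from the SMILES: 9 C, 1 N, 2 O, 1 S.
Implicit hydrogens by atom environment:
  5 × C (aromatic): 1 H each → 5
  2 × C: no H
  1 × C: 1 H
  1 × C (aromatic): no H
  1 × N: no H
  1 × O: no H
  1 × O (charge -1): no H
  1 × S: no H
  Total hydrogens = 6.
Net charge -1.
Molecular formula: C9H6NO2S-

C9H6NO2S-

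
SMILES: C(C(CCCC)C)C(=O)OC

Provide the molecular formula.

Heavy atoms from the SMILES: 9 C, 2 O.
Implicit hydrogens by atom environment:
  4 × C: 2 H each → 8
  3 × C: 3 H each → 9
  2 × O: no H
  1 × C: 1 H
  1 × C: no H
  Total hydrogens = 18.
Molecular formula: C9H18O2

C9H18O2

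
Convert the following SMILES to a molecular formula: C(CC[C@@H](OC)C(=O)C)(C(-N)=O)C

Heavy atoms from the SMILES: 9 C, 1 N, 3 O.
Implicit hydrogens by atom environment:
  3 × C: 3 H each → 9
  3 × O: no H
  2 × C: 2 H each → 4
  2 × C: 1 H each → 2
  2 × C: no H
  1 × N: 2 H
  Total hydrogens = 17.
Molecular formula: C9H17NO3

C9H17NO3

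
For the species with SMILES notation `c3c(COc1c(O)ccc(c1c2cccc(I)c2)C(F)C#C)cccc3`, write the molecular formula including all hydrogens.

C22H16FIO2

Heavy atoms from the SMILES: 22 C, 1 F, 1 I, 2 O.
Implicit hydrogens by atom environment:
  11 × C (aromatic): 1 H each → 11
  7 × C (aromatic): no H
  2 × C: 1 H each → 2
  1 × C: 2 H
  1 × C: no H
  1 × F: no H
  1 × I: no H
  1 × O: 1 H
  1 × O: no H
  Total hydrogens = 16.
Molecular formula: C22H16FIO2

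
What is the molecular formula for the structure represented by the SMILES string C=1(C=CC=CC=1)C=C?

C8H8

Heavy atoms from the SMILES: 8 C.
Implicit hydrogens by atom environment:
  5 × C (aromatic): 1 H each → 5
  1 × C: 2 H
  1 × C: 1 H
  1 × C (aromatic): no H
  Total hydrogens = 8.
Molecular formula: C8H8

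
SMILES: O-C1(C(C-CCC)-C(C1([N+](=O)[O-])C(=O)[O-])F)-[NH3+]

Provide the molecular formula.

Heavy atoms from the SMILES: 9 C, 1 F, 2 N, 5 O.
Implicit hydrogens by atom environment:
  3 × C: 2 H each → 6
  3 × C: no H
  2 × C: 1 H each → 2
  2 × O: no H
  2 × O (charge -1): no H
  1 × C: 3 H
  1 × F: no H
  1 × N (charge +1): 3 H
  1 × N (charge +1): no H
  1 × O: 1 H
  Total hydrogens = 15.
Molecular formula: C9H15FN2O5

C9H15FN2O5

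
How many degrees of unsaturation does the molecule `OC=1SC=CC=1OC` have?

3

Molecular formula from the SMILES: C5H6O2S.
DoU = (2C + 2 + N − H − X)/2 = (2·5 + 2 + 0 − 6 − 0)/2 = 6/2 = 3.
(Structurally: 1 ring(s) + 2 π bond(s) = 3.)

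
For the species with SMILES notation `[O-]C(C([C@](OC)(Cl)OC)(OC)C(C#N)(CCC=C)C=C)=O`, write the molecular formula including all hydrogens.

C14H19ClNO5-

Heavy atoms from the SMILES: 14 C, 1 Cl, 1 N, 5 O.
Implicit hydrogens by atom environment:
  5 × C: no H
  4 × C: 2 H each → 8
  4 × O: no H
  3 × C: 3 H each → 9
  2 × C: 1 H each → 2
  1 × Cl: no H
  1 × N: no H
  1 × O (charge -1): no H
  Total hydrogens = 19.
Net charge -1.
Molecular formula: C14H19ClNO5-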